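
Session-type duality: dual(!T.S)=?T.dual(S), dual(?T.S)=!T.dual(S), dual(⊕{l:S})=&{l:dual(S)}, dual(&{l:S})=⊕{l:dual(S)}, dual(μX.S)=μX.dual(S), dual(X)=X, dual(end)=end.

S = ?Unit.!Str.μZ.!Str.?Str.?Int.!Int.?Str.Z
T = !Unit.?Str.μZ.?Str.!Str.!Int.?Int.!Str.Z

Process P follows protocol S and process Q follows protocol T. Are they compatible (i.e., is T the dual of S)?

?Unit vs !Unit  ✓
  !Str vs ?Str  ✓
    μZ vs μZ  ✓ (binder kept)
      !Str vs ?Str  ✓
        ?Str vs !Str  ✓
          ?Int vs !Int  ✓
            !Int vs ?Int  ✓
              ?Str vs !Str  ✓
                Z vs Z  ✓

YES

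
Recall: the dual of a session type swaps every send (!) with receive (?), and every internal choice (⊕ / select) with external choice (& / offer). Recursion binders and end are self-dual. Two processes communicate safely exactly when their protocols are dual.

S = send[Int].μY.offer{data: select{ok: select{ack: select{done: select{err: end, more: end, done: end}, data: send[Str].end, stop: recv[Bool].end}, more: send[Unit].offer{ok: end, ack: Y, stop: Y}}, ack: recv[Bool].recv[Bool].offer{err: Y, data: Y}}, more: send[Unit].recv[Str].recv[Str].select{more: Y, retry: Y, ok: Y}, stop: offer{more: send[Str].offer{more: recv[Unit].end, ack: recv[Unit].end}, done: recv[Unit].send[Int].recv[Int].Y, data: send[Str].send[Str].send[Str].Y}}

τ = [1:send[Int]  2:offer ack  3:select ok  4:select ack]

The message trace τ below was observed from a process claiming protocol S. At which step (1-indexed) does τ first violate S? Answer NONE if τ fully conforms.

2

@1 send[Int]  ✓  cont: μY.…
@2 got offer ack, protocol expects offer data or offer more or offer stop  ✗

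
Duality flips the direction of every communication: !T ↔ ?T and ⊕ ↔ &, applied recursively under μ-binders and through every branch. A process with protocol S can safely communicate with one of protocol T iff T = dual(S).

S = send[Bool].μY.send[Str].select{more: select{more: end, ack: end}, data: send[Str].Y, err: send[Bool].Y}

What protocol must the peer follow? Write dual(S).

send[Bool] ↦ recv[Bool]
  μY ↦ μY  (μ self-dual)
    send[Str] ↦ recv[Str]
      select{more,data,err} ↦ offer{more,data,err}  (internal→external)
        case more:
          select{more,ack} ↦ offer{more,ack}  (internal→external)
            case more:
              dual(end) = end
            case ack:
              dual(end) = end
        case data:
          send[Str] ↦ recv[Str]
            dual(Y) = Y
        case err:
          send[Bool] ↦ recv[Bool]
            dual(Y) = Y

recv[Bool].μY.recv[Str].offer{more: offer{more: end, ack: end}, data: recv[Str].Y, err: recv[Bool].Y}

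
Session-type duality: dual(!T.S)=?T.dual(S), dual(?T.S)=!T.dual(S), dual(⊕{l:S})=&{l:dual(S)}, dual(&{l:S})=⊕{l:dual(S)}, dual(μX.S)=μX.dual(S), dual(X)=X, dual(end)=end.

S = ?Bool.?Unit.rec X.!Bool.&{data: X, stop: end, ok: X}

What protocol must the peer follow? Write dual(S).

!Bool.!Unit.rec X.?Bool.+{data: X, stop: end, ok: X}

?Bool → !Bool
  ?Unit → !Unit
    rec X → rec X  (μ self-dual)
      !Bool → ?Bool
        &{data,stop,ok} → +{data,stop,ok}  (external→internal)
          case data:
            X self-dual
          case stop:
            end self-dual
          case ok:
            X self-dual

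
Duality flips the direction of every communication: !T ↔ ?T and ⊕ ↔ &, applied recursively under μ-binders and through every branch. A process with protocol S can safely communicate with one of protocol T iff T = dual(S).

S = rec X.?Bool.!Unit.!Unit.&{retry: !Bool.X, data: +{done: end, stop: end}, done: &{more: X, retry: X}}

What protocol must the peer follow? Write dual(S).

rec X.!Bool.?Unit.?Unit.+{retry: ?Bool.X, data: &{done: end, stop: end}, done: +{more: X, retry: X}}

rec X → rec X  (μ self-dual)
  ?Bool → !Bool
    !Unit → ?Unit
      !Unit → ?Unit
        &{retry,data,done} → +{retry,data,done}  (external→internal)
          • retry:
            !Bool → ?Bool
              X ↦ X
          • data:
            +{done,stop} → &{done,stop}  (⊕→&)
              • done:
                end ↦ end
              • stop:
                end ↦ end
          • done:
            &{more,retry} → +{more,retry}  (external→internal)
              • more:
                X ↦ X
              • retry:
                X ↦ X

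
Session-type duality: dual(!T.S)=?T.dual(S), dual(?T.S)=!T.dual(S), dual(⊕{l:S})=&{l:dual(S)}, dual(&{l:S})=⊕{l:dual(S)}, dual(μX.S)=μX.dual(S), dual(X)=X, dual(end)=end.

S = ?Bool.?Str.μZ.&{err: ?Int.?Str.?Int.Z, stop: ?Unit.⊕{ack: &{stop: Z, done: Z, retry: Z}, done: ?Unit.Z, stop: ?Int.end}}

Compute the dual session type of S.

!Bool.!Str.μZ.⊕{err: !Int.!Str.!Int.Z, stop: !Unit.&{ack: ⊕{stop: Z, done: Z, retry: Z}, done: !Unit.Z, stop: !Int.end}}

?Bool ↦ !Bool
  ?Str ↦ !Str
    μZ ↦ μZ  (μ self-dual)
      &{err,stop} ↦ ⊕{err,stop}  (external→internal)
        [err]
          ?Int ↦ !Int
            ?Str ↦ !Str
              ?Int ↦ !Int
                dual(Z) = Z
        [stop]
          ?Unit ↦ !Unit
            ⊕{ack,done,stop} ↦ &{ack,done,stop}  (select→offer)
              [ack]
                &{stop,done,retry} ↦ ⊕{stop,done,retry}  (external→internal)
                  [stop]
                    dual(Z) = Z
                  [done]
                    dual(Z) = Z
                  [retry]
                    dual(Z) = Z
              [done]
                ?Unit ↦ !Unit
                  dual(Z) = Z
              [stop]
                ?Int ↦ !Int
                  dual(end) = end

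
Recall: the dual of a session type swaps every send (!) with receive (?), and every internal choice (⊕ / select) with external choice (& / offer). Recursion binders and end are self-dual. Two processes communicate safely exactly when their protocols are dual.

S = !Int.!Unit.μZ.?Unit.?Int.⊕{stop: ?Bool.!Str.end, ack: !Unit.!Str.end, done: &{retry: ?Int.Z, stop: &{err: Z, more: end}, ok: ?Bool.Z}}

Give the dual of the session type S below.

!Int = ?Int
  !Unit = ?Unit
    μZ = μZ  (μ self-dual)
      ?Unit = !Unit
        ?Int = !Int
          ⊕{stop,ack,done} = &{stop,ack,done}  (internal→external)
            • stop:
              ?Bool = !Bool
                !Str = ?Str
                  end self-dual
            • ack:
              !Unit = ?Unit
                !Str = ?Str
                  end self-dual
            • done:
              &{retry,stop,ok} = ⊕{retry,stop,ok}  (external→internal)
                • retry:
                  ?Int = !Int
                    Z self-dual
                • stop:
                  &{err,more} = ⊕{err,more}  (external→internal)
                    • err:
                      Z self-dual
                    • more:
                      end self-dual
                • ok:
                  ?Bool = !Bool
                    Z self-dual

?Int.?Unit.μZ.!Unit.!Int.&{stop: !Bool.?Str.end, ack: ?Unit.?Str.end, done: ⊕{retry: !Int.Z, stop: ⊕{err: Z, more: end}, ok: !Bool.Z}}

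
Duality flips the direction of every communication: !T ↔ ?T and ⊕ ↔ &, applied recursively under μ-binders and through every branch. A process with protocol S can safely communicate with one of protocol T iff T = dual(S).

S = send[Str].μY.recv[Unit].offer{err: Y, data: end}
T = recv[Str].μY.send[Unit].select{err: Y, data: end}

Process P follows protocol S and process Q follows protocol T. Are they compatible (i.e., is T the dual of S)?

send[Str] | recv[Str]  match
  μY | μY  match (binder kept)
    recv[Unit] | send[Unit]  match
      offer{err,data} | select{err,data}  match same labels
        • err:
          Y | Y  match
        • data:
          end | end  match

YES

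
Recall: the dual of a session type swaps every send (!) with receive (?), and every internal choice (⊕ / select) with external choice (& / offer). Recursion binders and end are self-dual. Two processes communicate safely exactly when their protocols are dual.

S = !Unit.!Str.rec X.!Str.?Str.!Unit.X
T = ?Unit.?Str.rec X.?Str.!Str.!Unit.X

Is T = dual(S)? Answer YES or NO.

!Unit vs ?Unit  ok
  !Str vs ?Str  ok
    rec X vs rec X  ok (binder kept)
      !Str vs ?Str  ok
        ?Str vs !Str  ok
          !Unit vs !Unit  ✗ same direction on both sides — not dual

NO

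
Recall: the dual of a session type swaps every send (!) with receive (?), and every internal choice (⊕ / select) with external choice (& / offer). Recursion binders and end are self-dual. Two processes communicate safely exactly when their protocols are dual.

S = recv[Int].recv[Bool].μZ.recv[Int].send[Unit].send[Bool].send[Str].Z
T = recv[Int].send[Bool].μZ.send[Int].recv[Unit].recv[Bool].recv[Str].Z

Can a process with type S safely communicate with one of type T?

recv[Int] | recv[Int]  ✗ same direction on both sides — not dual

NO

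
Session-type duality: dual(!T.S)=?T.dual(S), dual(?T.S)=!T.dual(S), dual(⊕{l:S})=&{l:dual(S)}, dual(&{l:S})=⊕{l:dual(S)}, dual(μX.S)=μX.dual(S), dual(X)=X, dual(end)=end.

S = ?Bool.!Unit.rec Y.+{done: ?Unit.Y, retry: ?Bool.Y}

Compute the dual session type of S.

?Bool ↦ !Bool
  !Unit ↦ ?Unit
    rec Y ↦ rec Y  (binder kept)
      +{done,retry} ↦ &{done,retry}  (⊕→&)
        [done]
          ?Unit ↦ !Unit
            Y self-dual
        [retry]
          ?Bool ↦ !Bool
            Y self-dual

!Bool.?Unit.rec Y.&{done: !Unit.Y, retry: !Bool.Y}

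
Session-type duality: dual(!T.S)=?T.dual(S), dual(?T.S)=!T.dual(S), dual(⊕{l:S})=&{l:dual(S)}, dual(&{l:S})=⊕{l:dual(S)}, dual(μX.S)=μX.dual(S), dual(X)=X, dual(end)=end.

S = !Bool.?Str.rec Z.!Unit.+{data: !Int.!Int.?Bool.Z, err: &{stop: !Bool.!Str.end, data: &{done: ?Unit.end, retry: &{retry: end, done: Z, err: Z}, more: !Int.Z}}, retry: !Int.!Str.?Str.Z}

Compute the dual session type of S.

?Bool.!Str.rec Z.?Unit.&{data: ?Int.?Int.!Bool.Z, err: +{stop: ?Bool.?Str.end, data: +{done: !Unit.end, retry: +{retry: end, done: Z, err: Z}, more: ?Int.Z}}, retry: ?Int.?Str.!Str.Z}

!Bool ↦ ?Bool
  ?Str ↦ !Str
    rec Z ↦ rec Z  (μ self-dual)
      !Unit ↦ ?Unit
        +{data,err,retry} ↦ &{data,err,retry}  (select→offer)
          case data:
            !Int ↦ ?Int
              !Int ↦ ?Int
                ?Bool ↦ !Bool
                  Z self-dual
          case err:
            &{stop,data} ↦ +{stop,data}  (offer→select)
              case stop:
                !Bool ↦ ?Bool
                  !Str ↦ ?Str
                    end self-dual
              case data:
                &{done,retry,more} ↦ +{done,retry,more}  (offer→select)
                  case done:
                    ?Unit ↦ !Unit
                      end self-dual
                  case retry:
                    &{retry,done,err} ↦ +{retry,done,err}  (offer→select)
                      case retry:
                        end self-dual
                      case done:
                        Z self-dual
                      case err:
                        Z self-dual
                  case more:
                    !Int ↦ ?Int
                      Z self-dual
          case retry:
            !Int ↦ ?Int
              !Str ↦ ?Str
                ?Str ↦ !Str
                  Z self-dual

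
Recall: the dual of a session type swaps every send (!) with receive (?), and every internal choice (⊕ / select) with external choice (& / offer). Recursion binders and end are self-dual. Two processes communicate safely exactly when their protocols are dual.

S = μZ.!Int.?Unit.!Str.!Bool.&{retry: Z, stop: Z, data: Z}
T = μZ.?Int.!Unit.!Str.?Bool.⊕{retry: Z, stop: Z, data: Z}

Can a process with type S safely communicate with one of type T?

μZ | μZ  match (binder kept)
  !Int | ?Int  match
    ?Unit | !Unit  match
      !Str | !Str  ✗ same direction on both sides — not dual

NO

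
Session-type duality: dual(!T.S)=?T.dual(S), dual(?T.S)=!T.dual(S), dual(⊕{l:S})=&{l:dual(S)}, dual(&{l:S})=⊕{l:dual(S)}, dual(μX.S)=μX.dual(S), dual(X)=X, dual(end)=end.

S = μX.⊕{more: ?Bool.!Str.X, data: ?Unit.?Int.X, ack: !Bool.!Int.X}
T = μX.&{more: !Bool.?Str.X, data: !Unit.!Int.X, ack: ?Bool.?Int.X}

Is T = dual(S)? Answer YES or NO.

μX ‖ μX  ok (rec unchanged)
  ⊕{more,data,ack} ‖ &{more,data,ack}  ok labels match
    • more:
      ?Bool ‖ !Bool  ok
        !Str ‖ ?Str  ok
          X ‖ X  ok
    • data:
      ?Unit ‖ !Unit  ok
        ?Int ‖ !Int  ok
          X ‖ X  ok
    • ack:
      !Bool ‖ ?Bool  ok
        !Int ‖ ?Int  ok
          X ‖ X  ok

YES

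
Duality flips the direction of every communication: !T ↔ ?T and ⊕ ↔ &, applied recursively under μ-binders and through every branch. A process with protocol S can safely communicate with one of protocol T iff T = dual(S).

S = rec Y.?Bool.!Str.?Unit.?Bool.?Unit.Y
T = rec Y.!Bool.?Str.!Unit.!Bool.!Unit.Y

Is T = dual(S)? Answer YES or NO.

rec Y ‖ rec Y  ok (rec unchanged)
  ?Bool ‖ !Bool  ok
    !Str ‖ ?Str  ok
      ?Unit ‖ !Unit  ok
        ?Bool ‖ !Bool  ok
          ?Unit ‖ !Unit  ok
            Y ‖ Y  ok

YES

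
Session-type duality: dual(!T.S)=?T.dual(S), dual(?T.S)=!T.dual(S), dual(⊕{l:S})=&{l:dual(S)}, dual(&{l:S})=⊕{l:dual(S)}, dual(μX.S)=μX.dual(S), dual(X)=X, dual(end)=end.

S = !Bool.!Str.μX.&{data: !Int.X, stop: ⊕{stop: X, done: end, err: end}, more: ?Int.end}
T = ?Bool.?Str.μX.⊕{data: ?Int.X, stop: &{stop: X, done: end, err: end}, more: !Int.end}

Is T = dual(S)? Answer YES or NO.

!Bool ‖ ?Bool  ok
  !Str ‖ ?Str  ok
    μX ‖ μX  ok (rec unchanged)
      &{data,stop,more} ‖ ⊕{data,stop,more}  ok label sets agree
        • data:
          !Int ‖ ?Int  ok
            X ‖ X  ok
        • stop:
          ⊕{stop,done,err} ‖ &{stop,done,err}  ok label sets agree
            • stop:
              X ‖ X  ok
            • done:
              end ‖ end  ok
            • err:
              end ‖ end  ok
        • more:
          ?Int ‖ !Int  ok
            end ‖ end  ok

YES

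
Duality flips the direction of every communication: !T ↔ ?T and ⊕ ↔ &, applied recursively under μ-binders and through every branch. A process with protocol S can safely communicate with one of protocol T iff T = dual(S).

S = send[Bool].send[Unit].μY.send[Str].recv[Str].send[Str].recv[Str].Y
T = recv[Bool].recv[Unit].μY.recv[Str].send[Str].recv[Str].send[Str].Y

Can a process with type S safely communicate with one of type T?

send[Bool] | recv[Bool]  ✓
  send[Unit] | recv[Unit]  ✓
    μY | μY  ✓ (μ self-dual)
      send[Str] | recv[Str]  ✓
        recv[Str] | send[Str]  ✓
          send[Str] | recv[Str]  ✓
            recv[Str] | send[Str]  ✓
              Y | Y  ✓

YES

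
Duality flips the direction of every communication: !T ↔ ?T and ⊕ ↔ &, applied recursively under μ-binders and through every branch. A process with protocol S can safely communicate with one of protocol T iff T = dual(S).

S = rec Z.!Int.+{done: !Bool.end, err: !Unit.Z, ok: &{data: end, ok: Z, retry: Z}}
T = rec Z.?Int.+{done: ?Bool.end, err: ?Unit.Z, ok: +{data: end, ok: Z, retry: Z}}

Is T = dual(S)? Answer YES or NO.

rec Z vs rec Z  ✓ (rec unchanged)
  !Int vs ?Int  ✓
    +{done,err,ok} vs +{done,err,ok}  ✗ choice polarity not flipped — not dual

NO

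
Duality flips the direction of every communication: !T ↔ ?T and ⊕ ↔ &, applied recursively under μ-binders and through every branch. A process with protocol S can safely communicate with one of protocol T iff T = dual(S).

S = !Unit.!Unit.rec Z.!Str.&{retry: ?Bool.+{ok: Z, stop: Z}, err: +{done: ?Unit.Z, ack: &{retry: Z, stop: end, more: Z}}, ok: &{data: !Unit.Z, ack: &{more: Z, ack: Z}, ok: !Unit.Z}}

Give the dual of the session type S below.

?Unit.?Unit.rec Z.?Str.+{retry: !Bool.&{ok: Z, stop: Z}, err: &{done: !Unit.Z, ack: +{retry: Z, stop: end, more: Z}}, ok: +{data: ?Unit.Z, ack: +{more: Z, ack: Z}, ok: ?Unit.Z}}

!Unit = ?Unit
  !Unit = ?Unit
    rec Z = rec Z  (binder kept)
      !Str = ?Str
        &{retry,err,ok} = +{retry,err,ok}  (external→internal)
          case retry:
            ?Bool = !Bool
              +{ok,stop} = &{ok,stop}  (internal→external)
                case ok:
                  Z self-dual
                case stop:
                  Z self-dual
          case err:
            +{done,ack} = &{done,ack}  (internal→external)
              case done:
                ?Unit = !Unit
                  Z self-dual
              case ack:
                &{retry,stop,more} = +{retry,stop,more}  (external→internal)
                  case retry:
                    Z self-dual
                  case stop:
                    end self-dual
                  case more:
                    Z self-dual
          case ok:
            &{data,ack,ok} = +{data,ack,ok}  (external→internal)
              case data:
                !Unit = ?Unit
                  Z self-dual
              case ack:
                &{more,ack} = +{more,ack}  (external→internal)
                  case more:
                    Z self-dual
                  case ack:
                    Z self-dual
              case ok:
                !Unit = ?Unit
                  Z self-dual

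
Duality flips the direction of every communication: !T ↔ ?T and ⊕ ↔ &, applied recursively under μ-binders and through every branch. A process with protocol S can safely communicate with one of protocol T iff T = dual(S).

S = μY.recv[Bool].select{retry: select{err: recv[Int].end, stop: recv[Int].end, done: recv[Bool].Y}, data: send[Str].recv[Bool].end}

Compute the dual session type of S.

μY = μY  (binder kept)
  recv[Bool] = send[Bool]
    select{retry,data} = offer{retry,data}  (⊕→&)
      case retry:
        select{err,stop,done} = offer{err,stop,done}  (⊕→&)
          case err:
            recv[Int] = send[Int]
              dual(end) = end
          case stop:
            recv[Int] = send[Int]
              dual(end) = end
          case done:
            recv[Bool] = send[Bool]
              dual(Y) = Y
      case data:
        send[Str] = recv[Str]
          recv[Bool] = send[Bool]
            dual(end) = end

μY.send[Bool].offer{retry: offer{err: send[Int].end, stop: send[Int].end, done: send[Bool].Y}, data: recv[Str].send[Bool].end}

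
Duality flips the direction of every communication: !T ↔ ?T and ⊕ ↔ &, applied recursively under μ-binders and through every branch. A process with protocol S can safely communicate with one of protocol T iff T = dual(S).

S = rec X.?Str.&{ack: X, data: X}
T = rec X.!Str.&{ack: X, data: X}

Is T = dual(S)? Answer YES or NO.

NO

rec X ‖ rec X  match (μ self-dual)
  ?Str ‖ !Str  match
    &{ack,data} ‖ &{ack,data}  ✗ choice polarity not flipped — not dual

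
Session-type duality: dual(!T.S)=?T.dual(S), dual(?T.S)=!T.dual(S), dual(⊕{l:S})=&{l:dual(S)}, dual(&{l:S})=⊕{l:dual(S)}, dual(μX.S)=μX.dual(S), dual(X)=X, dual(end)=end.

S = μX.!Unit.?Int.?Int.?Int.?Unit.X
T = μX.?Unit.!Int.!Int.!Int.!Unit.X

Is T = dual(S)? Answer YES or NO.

μX vs μX  ok (rec unchanged)
  !Unit vs ?Unit  ok
    ?Int vs !Int  ok
      ?Int vs !Int  ok
        ?Int vs !Int  ok
          ?Unit vs !Unit  ok
            X vs X  ok

YES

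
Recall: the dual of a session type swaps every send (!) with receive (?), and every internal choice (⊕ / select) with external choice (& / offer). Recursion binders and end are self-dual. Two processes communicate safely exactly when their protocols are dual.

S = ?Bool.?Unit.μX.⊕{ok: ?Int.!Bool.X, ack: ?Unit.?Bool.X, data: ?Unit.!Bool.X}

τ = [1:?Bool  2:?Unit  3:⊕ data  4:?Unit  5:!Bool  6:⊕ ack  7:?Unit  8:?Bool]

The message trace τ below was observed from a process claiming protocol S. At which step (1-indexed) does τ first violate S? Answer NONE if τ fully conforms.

step 1: ?Bool  ✓  residual = ?Unit.μX.…
step 2: ?Unit  ✓  residual = μX.…
step 3: ⊕ data  ✓  residual = ?Unit.!Bool.μX.…
step 4: ?Unit  ✓  residual = !Bool.μX.…
step 5: !Bool  ✓  residual = μX.…
step 6: ⊕ ack  ✓  residual = ?Unit.?Bool.μX.…
step 7: ?Unit  ✓  residual = ?Bool.μX.…
step 8: ?Bool  ✓  residual = μX.…
τ conforms to S (length 8)

NONE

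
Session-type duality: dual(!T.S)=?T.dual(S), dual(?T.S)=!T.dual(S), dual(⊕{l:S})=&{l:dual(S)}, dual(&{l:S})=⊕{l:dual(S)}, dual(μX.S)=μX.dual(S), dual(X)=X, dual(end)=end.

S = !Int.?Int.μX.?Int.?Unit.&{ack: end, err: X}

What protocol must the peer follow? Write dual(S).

?Int.!Int.μX.!Int.!Unit.⊕{ack: end, err: X}

!Int ↦ ?Int
  ?Int ↦ !Int
    μX ↦ μX  (binder kept)
      ?Int ↦ !Int
        ?Unit ↦ !Unit
          &{ack,err} ↦ ⊕{ack,err}  (&→⊕)
            [ack]
              dual(end) = end
            [err]
              dual(X) = X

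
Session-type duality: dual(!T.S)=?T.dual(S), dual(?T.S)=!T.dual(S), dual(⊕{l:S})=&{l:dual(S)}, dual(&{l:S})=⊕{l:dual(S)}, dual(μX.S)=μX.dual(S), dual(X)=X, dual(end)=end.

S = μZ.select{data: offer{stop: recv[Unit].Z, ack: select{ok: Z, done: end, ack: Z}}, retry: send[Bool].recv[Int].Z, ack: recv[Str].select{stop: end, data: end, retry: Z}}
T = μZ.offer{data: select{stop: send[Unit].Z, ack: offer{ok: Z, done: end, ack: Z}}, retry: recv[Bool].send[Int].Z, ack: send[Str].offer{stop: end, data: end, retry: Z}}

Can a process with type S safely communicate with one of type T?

YES

μZ | μZ  ✓ (μ self-dual)
  select{data,retry,ack} | offer{data,retry,ack}  ✓ labels match
    • data:
      offer{stop,ack} | select{stop,ack}  ✓ labels match
        • stop:
          recv[Unit] | send[Unit]  ✓
            Z | Z  ✓
        • ack:
          select{ok,done,ack} | offer{ok,done,ack}  ✓ labels match
            • ok:
              Z | Z  ✓
            • done:
              end | end  ✓
            • ack:
              Z | Z  ✓
    • retry:
      send[Bool] | recv[Bool]  ✓
        recv[Int] | send[Int]  ✓
          Z | Z  ✓
    • ack:
      recv[Str] | send[Str]  ✓
        select{stop,data,retry} | offer{stop,data,retry}  ✓ labels match
          • stop:
            end | end  ✓
          • data:
            end | end  ✓
          • retry:
            Z | Z  ✓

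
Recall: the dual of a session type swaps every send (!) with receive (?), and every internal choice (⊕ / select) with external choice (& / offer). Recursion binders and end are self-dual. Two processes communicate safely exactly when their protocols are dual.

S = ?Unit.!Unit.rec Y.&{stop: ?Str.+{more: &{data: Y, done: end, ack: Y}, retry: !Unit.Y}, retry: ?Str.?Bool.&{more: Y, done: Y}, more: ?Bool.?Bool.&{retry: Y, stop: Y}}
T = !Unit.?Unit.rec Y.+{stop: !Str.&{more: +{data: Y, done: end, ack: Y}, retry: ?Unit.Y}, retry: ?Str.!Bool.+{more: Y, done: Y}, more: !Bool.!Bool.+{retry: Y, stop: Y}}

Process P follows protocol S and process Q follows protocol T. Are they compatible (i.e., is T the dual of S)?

NO

?Unit | !Unit  match
  !Unit | ?Unit  match
    rec Y | rec Y  match (binder kept)
      &{stop,retry,more} | +{stop,retry,more}  match label sets agree
        • stop:
          ?Str | !Str  match
            +{more,retry} | &{more,retry}  match label sets agree
              • more:
                &{data,done,ack} | +{data,done,ack}  match label sets agree
                  • data:
                    Y | Y  match
                  • done:
                    end | end  match
                  • ack:
                    Y | Y  match
              • retry:
                !Unit | ?Unit  match
                  Y | Y  match
        • retry:
          ?Str | ?Str  ✗ same direction on both sides — not dual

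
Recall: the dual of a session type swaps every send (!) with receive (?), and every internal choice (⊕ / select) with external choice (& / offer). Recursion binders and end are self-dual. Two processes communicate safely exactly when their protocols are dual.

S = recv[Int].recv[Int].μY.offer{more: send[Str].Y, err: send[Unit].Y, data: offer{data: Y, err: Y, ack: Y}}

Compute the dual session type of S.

send[Int].send[Int].μY.select{more: recv[Str].Y, err: recv[Unit].Y, data: select{data: Y, err: Y, ack: Y}}

recv[Int] = send[Int]
  recv[Int] = send[Int]
    μY = μY  (μ self-dual)
      offer{more,err,data} = select{more,err,data}  (external→internal)
        case more:
          send[Str] = recv[Str]
            dual(Y) = Y
        case err:
          send[Unit] = recv[Unit]
            dual(Y) = Y
        case data:
          offer{data,err,ack} = select{data,err,ack}  (external→internal)
            case data:
              dual(Y) = Y
            case err:
              dual(Y) = Y
            case ack:
              dual(Y) = Y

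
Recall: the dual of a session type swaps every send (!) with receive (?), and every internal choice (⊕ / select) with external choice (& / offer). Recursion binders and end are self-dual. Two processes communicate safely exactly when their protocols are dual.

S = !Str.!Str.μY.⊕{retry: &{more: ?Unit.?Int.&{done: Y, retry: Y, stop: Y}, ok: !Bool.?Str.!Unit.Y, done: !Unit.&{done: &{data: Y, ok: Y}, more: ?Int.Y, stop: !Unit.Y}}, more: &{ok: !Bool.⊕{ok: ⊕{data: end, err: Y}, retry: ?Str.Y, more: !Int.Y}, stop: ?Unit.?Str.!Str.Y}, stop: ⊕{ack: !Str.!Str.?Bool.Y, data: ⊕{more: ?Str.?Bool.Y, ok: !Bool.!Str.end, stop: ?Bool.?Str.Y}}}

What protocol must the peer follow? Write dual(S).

?Str.?Str.μY.&{retry: ⊕{more: !Unit.!Int.⊕{done: Y, retry: Y, stop: Y}, ok: ?Bool.!Str.?Unit.Y, done: ?Unit.⊕{done: ⊕{data: Y, ok: Y}, more: !Int.Y, stop: ?Unit.Y}}, more: ⊕{ok: ?Bool.&{ok: &{data: end, err: Y}, retry: !Str.Y, more: ?Int.Y}, stop: !Unit.!Str.?Str.Y}, stop: &{ack: ?Str.?Str.!Bool.Y, data: &{more: !Str.!Bool.Y, ok: ?Bool.?Str.end, stop: !Bool.!Str.Y}}}

!Str = ?Str
  !Str = ?Str
    μY = μY  (binder kept)
      ⊕{retry,more,stop} = &{retry,more,stop}  (⊕→&)
        [retry]
          &{more,ok,done} = ⊕{more,ok,done}  (external→internal)
            [more]
              ?Unit = !Unit
                ?Int = !Int
                  &{done,retry,stop} = ⊕{done,retry,stop}  (external→internal)
                    [done]
                      Y self-dual
                    [retry]
                      Y self-dual
                    [stop]
                      Y self-dual
            [ok]
              !Bool = ?Bool
                ?Str = !Str
                  !Unit = ?Unit
                    Y self-dual
            [done]
              !Unit = ?Unit
                &{done,more,stop} = ⊕{done,more,stop}  (external→internal)
                  [done]
                    &{data,ok} = ⊕{data,ok}  (external→internal)
                      [data]
                        Y self-dual
                      [ok]
                        Y self-dual
                  [more]
                    ?Int = !Int
                      Y self-dual
                  [stop]
                    !Unit = ?Unit
                      Y self-dual
        [more]
          &{ok,stop} = ⊕{ok,stop}  (external→internal)
            [ok]
              !Bool = ?Bool
                ⊕{ok,retry,more} = &{ok,retry,more}  (⊕→&)
                  [ok]
                    ⊕{data,err} = &{data,err}  (⊕→&)
                      [data]
                        end self-dual
                      [err]
                        Y self-dual
                  [retry]
                    ?Str = !Str
                      Y self-dual
                  [more]
                    !Int = ?Int
                      Y self-dual
            [stop]
              ?Unit = !Unit
                ?Str = !Str
                  !Str = ?Str
                    Y self-dual
        [stop]
          ⊕{ack,data} = &{ack,data}  (⊕→&)
            [ack]
              !Str = ?Str
                !Str = ?Str
                  ?Bool = !Bool
                    Y self-dual
            [data]
              ⊕{more,ok,stop} = &{more,ok,stop}  (⊕→&)
                [more]
                  ?Str = !Str
                    ?Bool = !Bool
                      Y self-dual
                [ok]
                  !Bool = ?Bool
                    !Str = ?Str
                      end self-dual
                [stop]
                  ?Bool = !Bool
                    ?Str = !Str
                      Y self-dual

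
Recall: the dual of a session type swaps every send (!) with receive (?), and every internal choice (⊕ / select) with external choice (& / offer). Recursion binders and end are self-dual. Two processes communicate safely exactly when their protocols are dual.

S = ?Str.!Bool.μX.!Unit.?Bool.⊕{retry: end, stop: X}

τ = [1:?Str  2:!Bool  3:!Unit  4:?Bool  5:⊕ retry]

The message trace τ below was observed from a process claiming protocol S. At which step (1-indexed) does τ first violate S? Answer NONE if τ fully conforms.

@1 ?Str  match  residual = !Bool.μX.…
@2 !Bool  match  residual = μX.…
@3 !Unit  match  residual = ?Bool.⊕{retry: end, stop: μX.…}
@4 ?Bool  match  residual = ⊕{retry: end, stop: μX.…}
@5 ⊕ retry  match  residual = end
all 5 steps conform

NONE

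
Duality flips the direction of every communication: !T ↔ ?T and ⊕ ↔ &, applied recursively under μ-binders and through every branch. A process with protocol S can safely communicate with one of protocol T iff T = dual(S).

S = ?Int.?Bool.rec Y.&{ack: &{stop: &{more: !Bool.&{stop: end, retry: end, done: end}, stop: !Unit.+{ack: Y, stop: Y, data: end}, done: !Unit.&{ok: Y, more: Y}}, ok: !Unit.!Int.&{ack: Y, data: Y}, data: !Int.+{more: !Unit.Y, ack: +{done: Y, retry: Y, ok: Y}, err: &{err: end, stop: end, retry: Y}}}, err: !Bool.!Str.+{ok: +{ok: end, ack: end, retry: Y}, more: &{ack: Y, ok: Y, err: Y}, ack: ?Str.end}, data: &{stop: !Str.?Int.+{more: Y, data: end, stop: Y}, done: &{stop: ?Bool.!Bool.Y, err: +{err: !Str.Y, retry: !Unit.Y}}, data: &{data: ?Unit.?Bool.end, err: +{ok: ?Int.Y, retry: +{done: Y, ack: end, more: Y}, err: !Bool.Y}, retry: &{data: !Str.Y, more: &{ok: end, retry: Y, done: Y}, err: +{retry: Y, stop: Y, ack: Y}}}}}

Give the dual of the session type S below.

!Int.!Bool.rec Y.+{ack: +{stop: +{more: ?Bool.+{stop: end, retry: end, done: end}, stop: ?Unit.&{ack: Y, stop: Y, data: end}, done: ?Unit.+{ok: Y, more: Y}}, ok: ?Unit.?Int.+{ack: Y, data: Y}, data: ?Int.&{more: ?Unit.Y, ack: &{done: Y, retry: Y, ok: Y}, err: +{err: end, stop: end, retry: Y}}}, err: ?Bool.?Str.&{ok: &{ok: end, ack: end, retry: Y}, more: +{ack: Y, ok: Y, err: Y}, ack: !Str.end}, data: +{stop: ?Str.!Int.&{more: Y, data: end, stop: Y}, done: +{stop: !Bool.?Bool.Y, err: &{err: ?Str.Y, retry: ?Unit.Y}}, data: +{data: !Unit.!Bool.end, err: &{ok: !Int.Y, retry: &{done: Y, ack: end, more: Y}, err: ?Bool.Y}, retry: +{data: ?Str.Y, more: +{ok: end, retry: Y, done: Y}, err: &{retry: Y, stop: Y, ack: Y}}}}}

?Int ↦ !Int
  ?Bool ↦ !Bool
    rec Y ↦ rec Y  (rec unchanged)
      &{ack,err,data} ↦ +{ack,err,data}  (external→internal)
        case ack:
          &{stop,ok,data} ↦ +{stop,ok,data}  (external→internal)
            case stop:
              &{more,stop,done} ↦ +{more,stop,done}  (external→internal)
                case more:
                  !Bool ↦ ?Bool
                    &{stop,retry,done} ↦ +{stop,retry,done}  (external→internal)
                      case stop:
                        end ↦ end
                      case retry:
                        end ↦ end
                      case done:
                        end ↦ end
                case stop:
                  !Unit ↦ ?Unit
                    +{ack,stop,data} ↦ &{ack,stop,data}  (⊕→&)
                      case ack:
                        Y ↦ Y
                      case stop:
                        Y ↦ Y
                      case data:
                        end ↦ end
                case done:
                  !Unit ↦ ?Unit
                    &{ok,more} ↦ +{ok,more}  (external→internal)
                      case ok:
                        Y ↦ Y
                      case more:
                        Y ↦ Y
            case ok:
              !Unit ↦ ?Unit
                !Int ↦ ?Int
                  &{ack,data} ↦ +{ack,data}  (external→internal)
                    case ack:
                      Y ↦ Y
                    case data:
                      Y ↦ Y
            case data:
              !Int ↦ ?Int
                +{more,ack,err} ↦ &{more,ack,err}  (⊕→&)
                  case more:
                    !Unit ↦ ?Unit
                      Y ↦ Y
                  case ack:
                    +{done,retry,ok} ↦ &{done,retry,ok}  (⊕→&)
                      case done:
                        Y ↦ Y
                      case retry:
                        Y ↦ Y
                      case ok:
                        Y ↦ Y
                  case err:
                    &{err,stop,retry} ↦ +{err,stop,retry}  (external→internal)
                      case err:
                        end ↦ end
                      case stop:
                        end ↦ end
                      case retry:
                        Y ↦ Y
        case err:
          !Bool ↦ ?Bool
            !Str ↦ ?Str
              +{ok,more,ack} ↦ &{ok,more,ack}  (⊕→&)
                case ok:
                  +{ok,ack,retry} ↦ &{ok,ack,retry}  (⊕→&)
                    case ok:
                      end ↦ end
                    case ack:
                      end ↦ end
                    case retry:
                      Y ↦ Y
                case more:
                  &{ack,ok,err} ↦ +{ack,ok,err}  (external→internal)
                    case ack:
                      Y ↦ Y
                    case ok:
                      Y ↦ Y
                    case err:
                      Y ↦ Y
                case ack:
                  ?Str ↦ !Str
                    end ↦ end
        case data:
          &{stop,done,data} ↦ +{stop,done,data}  (external→internal)
            case stop:
              !Str ↦ ?Str
                ?Int ↦ !Int
                  +{more,data,stop} ↦ &{more,data,stop}  (⊕→&)
                    case more:
                      Y ↦ Y
                    case data:
                      end ↦ end
                    case stop:
                      Y ↦ Y
            case done:
              &{stop,err} ↦ +{stop,err}  (external→internal)
                case stop:
                  ?Bool ↦ !Bool
                    !Bool ↦ ?Bool
                      Y ↦ Y
                case err:
                  +{err,retry} ↦ &{err,retry}  (⊕→&)
                    case err:
                      !Str ↦ ?Str
                        Y ↦ Y
                    case retry:
                      !Unit ↦ ?Unit
                        Y ↦ Y
            case data:
              &{data,err,retry} ↦ +{data,err,retry}  (external→internal)
                case data:
                  ?Unit ↦ !Unit
                    ?Bool ↦ !Bool
                      end ↦ end
                case err:
                  +{ok,retry,err} ↦ &{ok,retry,err}  (⊕→&)
                    case ok:
                      ?Int ↦ !Int
                        Y ↦ Y
                    case retry:
                      +{done,ack,more} ↦ &{done,ack,more}  (⊕→&)
                        case done:
                          Y ↦ Y
                        case ack:
                          end ↦ end
                        case more:
                          Y ↦ Y
                    case err:
                      !Bool ↦ ?Bool
                        Y ↦ Y
                case retry:
                  &{data,more,err} ↦ +{data,more,err}  (external→internal)
                    case data:
                      !Str ↦ ?Str
                        Y ↦ Y
                    case more:
                      &{ok,retry,done} ↦ +{ok,retry,done}  (external→internal)
                        case ok:
                          end ↦ end
                        case retry:
                          Y ↦ Y
                        case done:
                          Y ↦ Y
                    case err:
                      +{retry,stop,ack} ↦ &{retry,stop,ack}  (⊕→&)
                        case retry:
                          Y ↦ Y
                        case stop:
                          Y ↦ Y
                        case ack:
                          Y ↦ Y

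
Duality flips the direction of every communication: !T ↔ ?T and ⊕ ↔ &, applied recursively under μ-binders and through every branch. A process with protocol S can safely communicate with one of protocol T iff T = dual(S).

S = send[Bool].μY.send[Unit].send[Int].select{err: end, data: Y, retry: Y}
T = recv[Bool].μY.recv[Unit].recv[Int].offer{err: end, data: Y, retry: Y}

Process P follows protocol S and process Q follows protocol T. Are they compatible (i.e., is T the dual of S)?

send[Bool] | recv[Bool]  match
  μY | μY  match (binder kept)
    send[Unit] | recv[Unit]  match
      send[Int] | recv[Int]  match
        select{err,data,retry} | offer{err,data,retry}  match same labels
          [err]
            end | end  match
          [data]
            Y | Y  match
          [retry]
            Y | Y  match

YES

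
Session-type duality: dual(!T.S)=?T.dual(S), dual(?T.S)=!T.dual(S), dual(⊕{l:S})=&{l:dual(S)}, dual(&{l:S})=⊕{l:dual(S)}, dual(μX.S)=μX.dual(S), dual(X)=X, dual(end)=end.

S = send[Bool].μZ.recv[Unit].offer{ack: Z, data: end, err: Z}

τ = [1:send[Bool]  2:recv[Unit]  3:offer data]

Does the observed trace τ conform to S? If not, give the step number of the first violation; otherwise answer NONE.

step 1: send[Bool]  match  residual = μZ.…
step 2: recv[Unit]  match  residual = offer{ack: μZ.…, data: end, err: μZ.…}
step 3: offer data  match  residual = end
all 3 steps conform

NONE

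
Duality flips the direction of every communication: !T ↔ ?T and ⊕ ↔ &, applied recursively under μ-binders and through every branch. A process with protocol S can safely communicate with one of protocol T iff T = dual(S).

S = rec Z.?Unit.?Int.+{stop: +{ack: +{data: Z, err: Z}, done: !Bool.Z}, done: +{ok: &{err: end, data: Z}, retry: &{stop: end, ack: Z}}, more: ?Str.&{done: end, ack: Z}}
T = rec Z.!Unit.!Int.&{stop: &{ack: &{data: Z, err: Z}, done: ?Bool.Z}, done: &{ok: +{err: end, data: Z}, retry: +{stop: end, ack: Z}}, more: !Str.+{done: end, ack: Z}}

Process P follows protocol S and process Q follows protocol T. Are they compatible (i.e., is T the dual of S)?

rec Z ‖ rec Z  match (binder kept)
  ?Unit ‖ !Unit  match
    ?Int ‖ !Int  match
      +{stop,done,more} ‖ &{stop,done,more}  match labels match
        [stop]
          +{ack,done} ‖ &{ack,done}  match labels match
            [ack]
              +{data,err} ‖ &{data,err}  match labels match
                [data]
                  Z ‖ Z  match
                [err]
                  Z ‖ Z  match
            [done]
              !Bool ‖ ?Bool  match
                Z ‖ Z  match
        [done]
          +{ok,retry} ‖ &{ok,retry}  match labels match
            [ok]
              &{err,data} ‖ +{err,data}  match labels match
                [err]
                  end ‖ end  match
                [data]
                  Z ‖ Z  match
            [retry]
              &{stop,ack} ‖ +{stop,ack}  match labels match
                [stop]
                  end ‖ end  match
                [ack]
                  Z ‖ Z  match
        [more]
          ?Str ‖ !Str  match
            &{done,ack} ‖ +{done,ack}  match labels match
              [done]
                end ‖ end  match
              [ack]
                Z ‖ Z  match

YES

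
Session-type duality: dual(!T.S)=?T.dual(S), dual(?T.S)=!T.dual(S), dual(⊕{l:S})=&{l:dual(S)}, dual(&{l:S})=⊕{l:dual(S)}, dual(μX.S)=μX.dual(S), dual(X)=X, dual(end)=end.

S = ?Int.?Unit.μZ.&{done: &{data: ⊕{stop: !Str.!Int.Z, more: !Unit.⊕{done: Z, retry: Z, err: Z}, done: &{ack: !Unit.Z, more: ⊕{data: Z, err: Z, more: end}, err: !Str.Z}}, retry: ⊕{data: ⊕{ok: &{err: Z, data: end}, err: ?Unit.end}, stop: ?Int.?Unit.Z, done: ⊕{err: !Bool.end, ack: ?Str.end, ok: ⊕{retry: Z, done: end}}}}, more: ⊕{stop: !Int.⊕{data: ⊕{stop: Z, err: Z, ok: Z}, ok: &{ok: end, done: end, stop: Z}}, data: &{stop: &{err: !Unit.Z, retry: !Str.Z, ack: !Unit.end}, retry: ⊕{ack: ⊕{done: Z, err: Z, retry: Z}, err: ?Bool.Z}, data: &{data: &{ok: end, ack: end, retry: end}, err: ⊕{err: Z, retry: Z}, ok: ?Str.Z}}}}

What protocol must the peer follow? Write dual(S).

?Int ↦ !Int
  ?Unit ↦ !Unit
    μZ ↦ μZ  (rec unchanged)
      &{done,more} ↦ ⊕{done,more}  (&→⊕)
        case done:
          &{data,retry} ↦ ⊕{data,retry}  (&→⊕)
            case data:
              ⊕{stop,more,done} ↦ &{stop,more,done}  (internal→external)
                case stop:
                  !Str ↦ ?Str
                    !Int ↦ ?Int
                      dual(Z) = Z
                case more:
                  !Unit ↦ ?Unit
                    ⊕{done,retry,err} ↦ &{done,retry,err}  (internal→external)
                      case done:
                        dual(Z) = Z
                      case retry:
                        dual(Z) = Z
                      case err:
                        dual(Z) = Z
                case done:
                  &{ack,more,err} ↦ ⊕{ack,more,err}  (&→⊕)
                    case ack:
                      !Unit ↦ ?Unit
                        dual(Z) = Z
                    case more:
                      ⊕{data,err,more} ↦ &{data,err,more}  (internal→external)
                        case data:
                          dual(Z) = Z
                        case err:
                          dual(Z) = Z
                        case more:
                          dual(end) = end
                    case err:
                      !Str ↦ ?Str
                        dual(Z) = Z
            case retry:
              ⊕{data,stop,done} ↦ &{data,stop,done}  (internal→external)
                case data:
                  ⊕{ok,err} ↦ &{ok,err}  (internal→external)
                    case ok:
                      &{err,data} ↦ ⊕{err,data}  (&→⊕)
                        case err:
                          dual(Z) = Z
                        case data:
                          dual(end) = end
                    case err:
                      ?Unit ↦ !Unit
                        dual(end) = end
                case stop:
                  ?Int ↦ !Int
                    ?Unit ↦ !Unit
                      dual(Z) = Z
                case done:
                  ⊕{err,ack,ok} ↦ &{err,ack,ok}  (internal→external)
                    case err:
                      !Bool ↦ ?Bool
                        dual(end) = end
                    case ack:
                      ?Str ↦ !Str
                        dual(end) = end
                    case ok:
                      ⊕{retry,done} ↦ &{retry,done}  (internal→external)
                        case retry:
                          dual(Z) = Z
                        case done:
                          dual(end) = end
        case more:
          ⊕{stop,data} ↦ &{stop,data}  (internal→external)
            case stop:
              !Int ↦ ?Int
                ⊕{data,ok} ↦ &{data,ok}  (internal→external)
                  case data:
                    ⊕{stop,err,ok} ↦ &{stop,err,ok}  (internal→external)
                      case stop:
                        dual(Z) = Z
                      case err:
                        dual(Z) = Z
                      case ok:
                        dual(Z) = Z
                  case ok:
                    &{ok,done,stop} ↦ ⊕{ok,done,stop}  (&→⊕)
                      case ok:
                        dual(end) = end
                      case done:
                        dual(end) = end
                      case stop:
                        dual(Z) = Z
            case data:
              &{stop,retry,data} ↦ ⊕{stop,retry,data}  (&→⊕)
                case stop:
                  &{err,retry,ack} ↦ ⊕{err,retry,ack}  (&→⊕)
                    case err:
                      !Unit ↦ ?Unit
                        dual(Z) = Z
                    case retry:
                      !Str ↦ ?Str
                        dual(Z) = Z
                    case ack:
                      !Unit ↦ ?Unit
                        dual(end) = end
                case retry:
                  ⊕{ack,err} ↦ &{ack,err}  (internal→external)
                    case ack:
                      ⊕{done,err,retry} ↦ &{done,err,retry}  (internal→external)
                        case done:
                          dual(Z) = Z
                        case err:
                          dual(Z) = Z
                        case retry:
                          dual(Z) = Z
                    case err:
                      ?Bool ↦ !Bool
                        dual(Z) = Z
                case data:
                  &{data,err,ok} ↦ ⊕{data,err,ok}  (&→⊕)
                    case data:
                      &{ok,ack,retry} ↦ ⊕{ok,ack,retry}  (&→⊕)
                        case ok:
                          dual(end) = end
                        case ack:
                          dual(end) = end
                        case retry:
                          dual(end) = end
                    case err:
                      ⊕{err,retry} ↦ &{err,retry}  (internal→external)
                        case err:
                          dual(Z) = Z
                        case retry:
                          dual(Z) = Z
                    case ok:
                      ?Str ↦ !Str
                        dual(Z) = Z

!Int.!Unit.μZ.⊕{done: ⊕{data: &{stop: ?Str.?Int.Z, more: ?Unit.&{done: Z, retry: Z, err: Z}, done: ⊕{ack: ?Unit.Z, more: &{data: Z, err: Z, more: end}, err: ?Str.Z}}, retry: &{data: &{ok: ⊕{err: Z, data: end}, err: !Unit.end}, stop: !Int.!Unit.Z, done: &{err: ?Bool.end, ack: !Str.end, ok: &{retry: Z, done: end}}}}, more: &{stop: ?Int.&{data: &{stop: Z, err: Z, ok: Z}, ok: ⊕{ok: end, done: end, stop: Z}}, data: ⊕{stop: ⊕{err: ?Unit.Z, retry: ?Str.Z, ack: ?Unit.end}, retry: &{ack: &{done: Z, err: Z, retry: Z}, err: !Bool.Z}, data: ⊕{data: ⊕{ok: end, ack: end, retry: end}, err: &{err: Z, retry: Z}, ok: !Str.Z}}}}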